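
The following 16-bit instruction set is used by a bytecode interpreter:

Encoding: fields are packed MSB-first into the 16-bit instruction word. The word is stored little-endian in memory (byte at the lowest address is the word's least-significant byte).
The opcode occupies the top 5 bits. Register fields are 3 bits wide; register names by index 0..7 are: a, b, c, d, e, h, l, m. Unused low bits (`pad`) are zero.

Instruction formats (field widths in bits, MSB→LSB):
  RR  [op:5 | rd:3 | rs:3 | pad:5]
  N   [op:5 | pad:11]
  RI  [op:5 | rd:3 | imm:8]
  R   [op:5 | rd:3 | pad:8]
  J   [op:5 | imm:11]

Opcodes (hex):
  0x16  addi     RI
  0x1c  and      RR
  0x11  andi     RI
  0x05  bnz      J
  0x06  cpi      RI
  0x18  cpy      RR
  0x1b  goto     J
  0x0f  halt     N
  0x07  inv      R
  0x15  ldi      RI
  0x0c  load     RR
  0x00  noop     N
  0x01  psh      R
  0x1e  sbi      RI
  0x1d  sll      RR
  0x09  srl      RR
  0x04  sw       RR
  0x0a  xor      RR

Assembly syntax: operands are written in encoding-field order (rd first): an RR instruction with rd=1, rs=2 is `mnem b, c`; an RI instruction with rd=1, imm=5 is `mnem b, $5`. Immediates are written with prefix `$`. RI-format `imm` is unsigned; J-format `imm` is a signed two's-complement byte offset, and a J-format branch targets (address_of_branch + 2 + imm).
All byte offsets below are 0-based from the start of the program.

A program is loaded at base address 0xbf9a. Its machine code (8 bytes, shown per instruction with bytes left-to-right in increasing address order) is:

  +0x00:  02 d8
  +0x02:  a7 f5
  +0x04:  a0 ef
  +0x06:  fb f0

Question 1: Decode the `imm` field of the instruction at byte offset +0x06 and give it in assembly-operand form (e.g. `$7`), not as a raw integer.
$251

[06] fb f0 → 0xf0fb
  op=0xf0fb>>11=0x1e ⇒ sbi (RI)
  rd@[10:8]=0x0 ⇒ a
  imm@[7:0]=0xfb ⇒ $251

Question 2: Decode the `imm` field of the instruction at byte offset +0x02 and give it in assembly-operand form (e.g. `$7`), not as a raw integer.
[02] a7 f5 → 0xf5a7
  opcode bits[15:11]=0x1e: sbi/RI
  rd@[10:8]=0x5 ⇒ h
  imm@[7:0]=0xa7 ⇒ $167

$167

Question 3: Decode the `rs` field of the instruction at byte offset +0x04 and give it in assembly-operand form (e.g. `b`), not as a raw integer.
h

off 0x04: read a0 ef as little → 0xefa0
  opcode bits[15:11]=0x1d: sll/RR
  rd: (w>>8)&0x7=0x7 → m
  rs: (w>>5)&0x7=0x5 → h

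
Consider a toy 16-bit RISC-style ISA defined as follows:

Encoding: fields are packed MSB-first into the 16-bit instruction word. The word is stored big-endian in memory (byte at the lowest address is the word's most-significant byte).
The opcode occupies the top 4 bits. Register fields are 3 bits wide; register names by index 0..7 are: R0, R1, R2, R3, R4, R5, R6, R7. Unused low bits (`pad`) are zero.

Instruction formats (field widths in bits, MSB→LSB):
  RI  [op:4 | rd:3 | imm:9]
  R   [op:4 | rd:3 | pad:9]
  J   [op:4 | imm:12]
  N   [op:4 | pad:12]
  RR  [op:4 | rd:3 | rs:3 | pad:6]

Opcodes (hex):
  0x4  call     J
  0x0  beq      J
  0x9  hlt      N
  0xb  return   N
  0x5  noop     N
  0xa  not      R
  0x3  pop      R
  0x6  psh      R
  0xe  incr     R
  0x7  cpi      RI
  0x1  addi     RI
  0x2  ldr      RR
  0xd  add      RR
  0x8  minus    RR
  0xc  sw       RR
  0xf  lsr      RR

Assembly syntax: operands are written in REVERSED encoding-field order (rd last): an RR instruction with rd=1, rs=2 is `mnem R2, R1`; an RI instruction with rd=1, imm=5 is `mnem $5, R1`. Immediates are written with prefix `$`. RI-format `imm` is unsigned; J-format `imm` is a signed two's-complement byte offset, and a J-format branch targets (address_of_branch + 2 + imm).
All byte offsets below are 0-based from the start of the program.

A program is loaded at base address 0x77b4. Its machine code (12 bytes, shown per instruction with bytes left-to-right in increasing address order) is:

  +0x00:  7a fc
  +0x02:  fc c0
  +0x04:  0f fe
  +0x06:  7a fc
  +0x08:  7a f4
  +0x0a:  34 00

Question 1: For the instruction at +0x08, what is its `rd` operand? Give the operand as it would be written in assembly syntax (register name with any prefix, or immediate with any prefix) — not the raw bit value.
R5

@+08  big-endian(7a f4) = 0x7af4
  op=0x7af4>>12=0x7 ⇒ cpi (RI)
  rd@[11:9]=0x5 ⇒ R5
  imm@[8:0]=0xf4 ⇒ $244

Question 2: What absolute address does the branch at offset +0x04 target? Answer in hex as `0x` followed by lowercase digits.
0x77b8

+0x04: 0f fe ⇒ word 0x0ffe (big)
  op=0x0ffe>>12=0x0 ⇒ beq (J)
  imm: (w>>0)&0xfff=0xffe (s12→-2) → $-2
  target = base 0x77b4 + off 0x04 + 2 + imm -2 = 0x77b8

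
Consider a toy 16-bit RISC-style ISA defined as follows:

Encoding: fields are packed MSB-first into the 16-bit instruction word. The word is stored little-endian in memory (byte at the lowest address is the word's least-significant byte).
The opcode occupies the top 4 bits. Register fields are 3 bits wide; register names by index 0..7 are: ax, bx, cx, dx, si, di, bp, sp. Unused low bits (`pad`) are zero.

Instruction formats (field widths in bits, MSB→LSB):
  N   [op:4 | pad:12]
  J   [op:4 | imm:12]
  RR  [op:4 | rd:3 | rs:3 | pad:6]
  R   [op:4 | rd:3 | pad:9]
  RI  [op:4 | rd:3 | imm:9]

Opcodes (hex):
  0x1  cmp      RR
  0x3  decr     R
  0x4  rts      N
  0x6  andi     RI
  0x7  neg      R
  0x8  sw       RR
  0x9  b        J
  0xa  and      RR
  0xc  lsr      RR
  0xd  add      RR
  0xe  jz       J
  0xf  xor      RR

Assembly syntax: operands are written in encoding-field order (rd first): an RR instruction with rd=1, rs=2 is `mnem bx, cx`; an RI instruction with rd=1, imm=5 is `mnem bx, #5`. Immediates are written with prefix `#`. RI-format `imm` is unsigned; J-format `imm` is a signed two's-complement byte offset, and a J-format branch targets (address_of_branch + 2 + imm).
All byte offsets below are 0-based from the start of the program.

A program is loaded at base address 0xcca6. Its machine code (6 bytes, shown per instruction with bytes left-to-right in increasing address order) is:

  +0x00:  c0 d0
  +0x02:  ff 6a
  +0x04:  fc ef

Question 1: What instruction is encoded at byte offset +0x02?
off 0x02: read ff 6a as little → 0x6aff
  top 4b → 0x6 → andi [RI]
  rd: (w>>9)&0x7=0x5 → di
  imm: (w>>0)&0x1ff=0xff → #255

andi di, #255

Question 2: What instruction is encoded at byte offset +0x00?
add ax, dx

+0x00: c0 d0 ⇒ word 0xd0c0 (little)
  op=0xd0c0>>12=0xd ⇒ add (RR)
  [11:9] rd=0 = ax
  [8:6] rs=3 = dx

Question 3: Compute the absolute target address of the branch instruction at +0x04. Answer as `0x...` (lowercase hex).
0xcca8

[04] fc ef → 0xeffc
  op=0xeffc>>12=0xe ⇒ jz (J)
  imm@[11:0]=0xffc (s12→-4) ⇒ #-4
  target = base 0xcca6 + off 0x04 + 2 + imm -4 = 0xcca8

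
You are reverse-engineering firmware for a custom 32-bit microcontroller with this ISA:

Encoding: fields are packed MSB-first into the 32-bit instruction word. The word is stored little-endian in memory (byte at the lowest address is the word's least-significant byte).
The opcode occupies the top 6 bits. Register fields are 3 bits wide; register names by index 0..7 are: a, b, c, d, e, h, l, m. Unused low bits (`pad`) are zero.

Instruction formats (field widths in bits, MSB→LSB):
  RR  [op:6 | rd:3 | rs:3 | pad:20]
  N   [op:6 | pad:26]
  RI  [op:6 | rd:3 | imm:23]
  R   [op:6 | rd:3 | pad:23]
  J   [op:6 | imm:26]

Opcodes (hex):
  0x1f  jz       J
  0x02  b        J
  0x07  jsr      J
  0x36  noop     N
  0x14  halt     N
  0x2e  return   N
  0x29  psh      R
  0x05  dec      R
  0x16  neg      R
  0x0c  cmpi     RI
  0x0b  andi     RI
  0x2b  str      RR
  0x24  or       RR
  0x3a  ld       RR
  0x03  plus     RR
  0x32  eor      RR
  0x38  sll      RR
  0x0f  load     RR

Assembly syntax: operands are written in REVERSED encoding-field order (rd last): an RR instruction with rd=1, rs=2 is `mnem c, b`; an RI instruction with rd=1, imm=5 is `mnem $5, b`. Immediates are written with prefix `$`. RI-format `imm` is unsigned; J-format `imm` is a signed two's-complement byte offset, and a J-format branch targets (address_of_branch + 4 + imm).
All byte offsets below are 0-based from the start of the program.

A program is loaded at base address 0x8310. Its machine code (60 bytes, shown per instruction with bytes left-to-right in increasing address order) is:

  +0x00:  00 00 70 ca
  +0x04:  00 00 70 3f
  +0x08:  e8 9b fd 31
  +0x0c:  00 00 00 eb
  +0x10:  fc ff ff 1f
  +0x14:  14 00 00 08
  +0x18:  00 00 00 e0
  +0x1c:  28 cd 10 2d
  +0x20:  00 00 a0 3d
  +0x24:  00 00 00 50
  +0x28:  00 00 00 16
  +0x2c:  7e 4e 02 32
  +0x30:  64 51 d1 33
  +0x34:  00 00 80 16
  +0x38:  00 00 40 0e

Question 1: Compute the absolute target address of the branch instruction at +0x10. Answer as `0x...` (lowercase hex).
[10] fc ff ff 1f → 0x1ffffffc
  op=0x1ffffffc>>26=0x7 ⇒ jsr (J)
  imm: (w>>0)&0x3ffffff=0x3fffffc (s26→-4) → $-4
  target = base 0x8310 + off 0x10 + 4 + imm -4 = 0x8320

0x8320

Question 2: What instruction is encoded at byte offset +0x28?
dec e

@+28  little-endian(00 00 00 16) = 0x16000000
  top 6b → 0x5 → dec [R]
  [25:23] rd=4 = e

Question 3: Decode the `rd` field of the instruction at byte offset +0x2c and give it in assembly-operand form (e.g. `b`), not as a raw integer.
+0x2c: 7e 4e 02 32 ⇒ word 0x32024e7e (little)
  op=0x32024e7e>>26=0xc ⇒ cmpi (RI)
  [25:23] rd=4 = e
  [22:0] imm=151166 = $151166

e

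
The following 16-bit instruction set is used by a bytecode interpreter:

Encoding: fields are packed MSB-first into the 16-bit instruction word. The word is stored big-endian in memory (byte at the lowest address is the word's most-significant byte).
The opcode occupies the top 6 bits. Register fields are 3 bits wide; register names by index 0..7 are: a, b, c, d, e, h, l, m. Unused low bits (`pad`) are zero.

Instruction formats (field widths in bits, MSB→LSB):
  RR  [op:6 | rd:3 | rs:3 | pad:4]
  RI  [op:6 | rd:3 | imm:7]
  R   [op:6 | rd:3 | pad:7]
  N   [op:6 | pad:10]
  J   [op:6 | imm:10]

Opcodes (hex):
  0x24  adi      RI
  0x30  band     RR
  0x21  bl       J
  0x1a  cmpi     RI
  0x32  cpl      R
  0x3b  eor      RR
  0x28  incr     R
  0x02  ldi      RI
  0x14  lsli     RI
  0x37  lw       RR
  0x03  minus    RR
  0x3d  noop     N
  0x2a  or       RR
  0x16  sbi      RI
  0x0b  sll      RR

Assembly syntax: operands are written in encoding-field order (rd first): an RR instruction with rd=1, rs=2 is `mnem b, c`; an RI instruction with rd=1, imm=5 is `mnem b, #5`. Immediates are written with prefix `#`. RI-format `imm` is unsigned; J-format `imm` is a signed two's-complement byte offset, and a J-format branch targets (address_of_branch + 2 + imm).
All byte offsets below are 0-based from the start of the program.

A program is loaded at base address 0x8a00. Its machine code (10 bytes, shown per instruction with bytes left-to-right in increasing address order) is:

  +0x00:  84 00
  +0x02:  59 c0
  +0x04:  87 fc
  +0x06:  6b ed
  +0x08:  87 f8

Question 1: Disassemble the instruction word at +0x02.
off 0x02: read 59 c0 as big → 0x59c0
  top 6b → 0x16 → sbi [RI]
  rd: (w>>7)&0x7=0x3 → d
  imm: (w>>0)&0x7f=0x40 → #64

sbi d, #64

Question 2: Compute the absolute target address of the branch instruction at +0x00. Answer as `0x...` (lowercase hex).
0x8a02

off 0x00: read 84 00 as big → 0x8400
  top 6b → 0x21 → bl [J]
  [9:0] imm=0 = #0
  target = base 0x8a00 + off 0x00 + 2 + imm 0 = 0x8a02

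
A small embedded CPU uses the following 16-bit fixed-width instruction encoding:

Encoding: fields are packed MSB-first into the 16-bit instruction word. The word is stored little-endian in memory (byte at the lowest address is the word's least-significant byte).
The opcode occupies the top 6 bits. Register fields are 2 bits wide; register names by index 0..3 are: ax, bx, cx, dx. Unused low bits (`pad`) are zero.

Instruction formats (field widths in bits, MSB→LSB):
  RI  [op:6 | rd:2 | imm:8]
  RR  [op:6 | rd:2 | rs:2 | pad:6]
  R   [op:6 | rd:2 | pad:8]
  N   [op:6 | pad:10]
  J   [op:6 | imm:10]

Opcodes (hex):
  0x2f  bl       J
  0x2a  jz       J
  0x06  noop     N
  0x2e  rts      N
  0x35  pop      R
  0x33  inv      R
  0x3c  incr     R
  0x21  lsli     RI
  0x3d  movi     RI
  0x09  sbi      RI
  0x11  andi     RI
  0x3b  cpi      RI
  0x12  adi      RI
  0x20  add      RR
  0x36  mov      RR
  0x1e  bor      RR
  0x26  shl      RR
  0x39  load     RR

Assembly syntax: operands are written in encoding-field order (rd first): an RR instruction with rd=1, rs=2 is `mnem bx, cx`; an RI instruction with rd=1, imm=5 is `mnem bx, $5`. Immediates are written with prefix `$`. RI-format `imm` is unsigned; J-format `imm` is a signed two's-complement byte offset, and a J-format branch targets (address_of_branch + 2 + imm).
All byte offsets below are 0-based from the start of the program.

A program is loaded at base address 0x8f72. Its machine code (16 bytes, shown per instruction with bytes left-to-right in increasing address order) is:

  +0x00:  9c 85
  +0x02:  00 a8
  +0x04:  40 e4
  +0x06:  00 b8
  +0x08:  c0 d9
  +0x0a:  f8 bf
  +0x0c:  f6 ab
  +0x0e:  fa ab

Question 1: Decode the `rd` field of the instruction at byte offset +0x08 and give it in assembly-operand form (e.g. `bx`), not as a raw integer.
bx

off 0x08: read c0 d9 as little → 0xd9c0
  op=0xd9c0>>10=0x36 ⇒ mov (RR)
  rd@[9:8]=0x1 ⇒ bx
  rs@[7:6]=0x3 ⇒ dx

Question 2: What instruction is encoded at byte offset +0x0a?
@+0a  little-endian(f8 bf) = 0xbff8
  opcode bits[15:10]=0x2f: bl/J
  imm@[9:0]=0x3f8 (s10→-8) ⇒ $-8

bl $-8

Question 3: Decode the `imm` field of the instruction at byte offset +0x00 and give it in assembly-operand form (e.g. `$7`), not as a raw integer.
$156

+0x00: 9c 85 ⇒ word 0x859c (little)
  opcode bits[15:10]=0x21: lsli/RI
  [9:8] rd=1 = bx
  [7:0] imm=156 = $156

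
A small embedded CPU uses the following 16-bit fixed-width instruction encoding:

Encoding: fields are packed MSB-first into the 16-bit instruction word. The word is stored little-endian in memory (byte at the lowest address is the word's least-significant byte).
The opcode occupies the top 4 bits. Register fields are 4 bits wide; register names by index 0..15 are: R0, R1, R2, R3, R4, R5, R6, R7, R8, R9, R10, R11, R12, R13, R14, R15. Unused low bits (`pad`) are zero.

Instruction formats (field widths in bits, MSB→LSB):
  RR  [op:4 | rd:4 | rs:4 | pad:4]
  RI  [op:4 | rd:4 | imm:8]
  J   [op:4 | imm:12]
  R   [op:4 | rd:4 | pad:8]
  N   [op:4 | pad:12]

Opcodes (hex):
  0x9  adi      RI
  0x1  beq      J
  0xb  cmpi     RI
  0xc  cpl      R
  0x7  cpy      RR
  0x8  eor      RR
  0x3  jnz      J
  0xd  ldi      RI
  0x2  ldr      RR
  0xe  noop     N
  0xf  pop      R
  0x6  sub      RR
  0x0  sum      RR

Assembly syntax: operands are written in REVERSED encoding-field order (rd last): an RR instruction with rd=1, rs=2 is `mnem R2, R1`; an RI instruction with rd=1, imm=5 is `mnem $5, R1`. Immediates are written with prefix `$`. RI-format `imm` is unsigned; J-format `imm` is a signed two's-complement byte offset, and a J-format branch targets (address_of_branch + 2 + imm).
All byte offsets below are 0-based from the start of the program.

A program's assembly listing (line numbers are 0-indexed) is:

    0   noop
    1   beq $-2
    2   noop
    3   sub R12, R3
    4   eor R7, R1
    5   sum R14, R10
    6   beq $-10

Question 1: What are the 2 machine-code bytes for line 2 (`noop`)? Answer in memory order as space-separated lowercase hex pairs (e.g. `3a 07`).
00 e0

line 2 (noop): pack op=0xe:4|pad=0:12 = 0xe000; little→ 00 e0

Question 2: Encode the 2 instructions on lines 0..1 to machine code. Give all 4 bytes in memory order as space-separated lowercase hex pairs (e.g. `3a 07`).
L0: noop op=0xe:4|pad=0:12 ⇒ 0xe000 ⇒ little 00 e0
L1: beq op=0x1:4|imm=-2:12 ⇒ 0x1ffe ⇒ little fe 1f

00 e0 fe 1f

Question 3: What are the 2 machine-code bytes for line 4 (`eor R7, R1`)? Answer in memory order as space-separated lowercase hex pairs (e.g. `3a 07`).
70 81

4. eor fields op=0x8:4|rd=1:4|rs=7:4|pad=0:4 → word 8170h → 70 81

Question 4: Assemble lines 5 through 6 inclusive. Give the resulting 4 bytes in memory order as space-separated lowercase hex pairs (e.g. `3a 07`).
line 5 (sum): pack op=0x0:4|rd=10:4|rs=14:4|pad=0:4 = 0x0ae0; little→ e0 0a
line 6 (beq): pack op=0x1:4|imm=-10:12 = 0x1ff6; little→ f6 1f

e0 0a f6 1f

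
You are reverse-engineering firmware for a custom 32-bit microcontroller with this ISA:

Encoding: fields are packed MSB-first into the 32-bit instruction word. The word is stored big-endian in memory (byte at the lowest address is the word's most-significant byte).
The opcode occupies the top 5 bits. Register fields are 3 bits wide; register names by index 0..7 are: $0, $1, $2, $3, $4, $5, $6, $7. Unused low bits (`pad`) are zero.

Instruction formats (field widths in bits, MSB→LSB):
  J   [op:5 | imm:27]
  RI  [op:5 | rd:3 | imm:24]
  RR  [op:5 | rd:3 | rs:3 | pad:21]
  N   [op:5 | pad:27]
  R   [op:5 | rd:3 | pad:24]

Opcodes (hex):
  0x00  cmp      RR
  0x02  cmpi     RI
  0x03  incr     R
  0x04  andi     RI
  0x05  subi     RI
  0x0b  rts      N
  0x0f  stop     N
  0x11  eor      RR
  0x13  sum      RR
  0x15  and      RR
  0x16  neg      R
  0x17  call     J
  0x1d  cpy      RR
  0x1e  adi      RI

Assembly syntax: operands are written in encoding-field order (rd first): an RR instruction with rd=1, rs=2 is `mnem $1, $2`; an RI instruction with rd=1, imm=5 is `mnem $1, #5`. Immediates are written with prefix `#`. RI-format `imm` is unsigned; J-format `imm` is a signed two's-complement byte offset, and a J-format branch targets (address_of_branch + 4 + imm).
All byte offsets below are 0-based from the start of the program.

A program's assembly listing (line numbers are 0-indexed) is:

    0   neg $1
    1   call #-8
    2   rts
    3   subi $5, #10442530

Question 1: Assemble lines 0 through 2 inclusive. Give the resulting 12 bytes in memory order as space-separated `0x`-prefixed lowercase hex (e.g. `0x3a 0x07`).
L0: neg op=0x16:5|rd=1:3|pad=0:24 ⇒ 0xb1000000 ⇒ big b1 00 00 00
L1: call op=0x17:5|imm=-8:27 ⇒ 0xbffffff8 ⇒ big bf ff ff f8
L2: rts op=0xb:5|pad=0:27 ⇒ 0x58000000 ⇒ big 58 00 00 00

0xb1 0x00 0x00 0x00 0xbf 0xff 0xff 0xf8 0x58 0x00 0x00 0x00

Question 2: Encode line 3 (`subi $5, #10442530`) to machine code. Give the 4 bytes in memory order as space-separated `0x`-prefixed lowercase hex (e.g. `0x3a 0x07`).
L3: subi op=0x5:5|rd=5:3|imm=10442530:24 ⇒ 0x2d9f5722 ⇒ big 2d 9f 57 22

0x2d 0x9f 0x57 0x22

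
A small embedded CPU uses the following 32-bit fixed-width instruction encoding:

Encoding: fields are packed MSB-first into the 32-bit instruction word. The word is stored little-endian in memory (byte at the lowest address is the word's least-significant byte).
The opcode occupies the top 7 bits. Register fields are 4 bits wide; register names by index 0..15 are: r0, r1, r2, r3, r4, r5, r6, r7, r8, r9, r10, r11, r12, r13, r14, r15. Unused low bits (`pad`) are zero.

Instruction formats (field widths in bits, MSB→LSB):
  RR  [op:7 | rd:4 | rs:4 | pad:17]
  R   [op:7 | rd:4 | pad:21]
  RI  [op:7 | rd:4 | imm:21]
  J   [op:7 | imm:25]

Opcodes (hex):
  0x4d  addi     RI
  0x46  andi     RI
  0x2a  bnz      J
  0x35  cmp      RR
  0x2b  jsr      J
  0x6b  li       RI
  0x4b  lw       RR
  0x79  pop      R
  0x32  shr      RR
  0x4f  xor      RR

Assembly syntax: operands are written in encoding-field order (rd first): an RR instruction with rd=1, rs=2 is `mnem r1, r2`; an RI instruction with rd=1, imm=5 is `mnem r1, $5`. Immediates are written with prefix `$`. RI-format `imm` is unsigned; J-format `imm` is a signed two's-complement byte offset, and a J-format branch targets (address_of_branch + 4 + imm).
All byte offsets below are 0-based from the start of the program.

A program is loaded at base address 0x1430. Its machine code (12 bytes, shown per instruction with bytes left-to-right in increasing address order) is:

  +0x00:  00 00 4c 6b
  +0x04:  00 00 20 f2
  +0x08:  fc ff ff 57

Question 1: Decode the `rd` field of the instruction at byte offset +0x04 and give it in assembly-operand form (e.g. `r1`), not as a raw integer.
@+04  little-endian(00 00 20 f2) = 0xf2200000
  top 7b → 0x79 → pop [R]
  rd@[24:21]=0x1 ⇒ r1

r1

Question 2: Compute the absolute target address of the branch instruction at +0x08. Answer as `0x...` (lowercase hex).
@+08  little-endian(fc ff ff 57) = 0x57fffffc
  top 7b → 0x2b → jsr [J]
  imm@[24:0]=0x1fffffc (s25→-4) ⇒ $-4
  target = base 0x1430 + off 0x08 + 4 + imm -4 = 0x1438

0x1438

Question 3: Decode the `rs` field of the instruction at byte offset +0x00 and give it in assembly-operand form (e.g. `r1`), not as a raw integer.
r6

@+00  little-endian(00 00 4c 6b) = 0x6b4c0000
  op=0x6b4c0000>>25=0x35 ⇒ cmp (RR)
  [24:21] rd=10 = r10
  [20:17] rs=6 = r6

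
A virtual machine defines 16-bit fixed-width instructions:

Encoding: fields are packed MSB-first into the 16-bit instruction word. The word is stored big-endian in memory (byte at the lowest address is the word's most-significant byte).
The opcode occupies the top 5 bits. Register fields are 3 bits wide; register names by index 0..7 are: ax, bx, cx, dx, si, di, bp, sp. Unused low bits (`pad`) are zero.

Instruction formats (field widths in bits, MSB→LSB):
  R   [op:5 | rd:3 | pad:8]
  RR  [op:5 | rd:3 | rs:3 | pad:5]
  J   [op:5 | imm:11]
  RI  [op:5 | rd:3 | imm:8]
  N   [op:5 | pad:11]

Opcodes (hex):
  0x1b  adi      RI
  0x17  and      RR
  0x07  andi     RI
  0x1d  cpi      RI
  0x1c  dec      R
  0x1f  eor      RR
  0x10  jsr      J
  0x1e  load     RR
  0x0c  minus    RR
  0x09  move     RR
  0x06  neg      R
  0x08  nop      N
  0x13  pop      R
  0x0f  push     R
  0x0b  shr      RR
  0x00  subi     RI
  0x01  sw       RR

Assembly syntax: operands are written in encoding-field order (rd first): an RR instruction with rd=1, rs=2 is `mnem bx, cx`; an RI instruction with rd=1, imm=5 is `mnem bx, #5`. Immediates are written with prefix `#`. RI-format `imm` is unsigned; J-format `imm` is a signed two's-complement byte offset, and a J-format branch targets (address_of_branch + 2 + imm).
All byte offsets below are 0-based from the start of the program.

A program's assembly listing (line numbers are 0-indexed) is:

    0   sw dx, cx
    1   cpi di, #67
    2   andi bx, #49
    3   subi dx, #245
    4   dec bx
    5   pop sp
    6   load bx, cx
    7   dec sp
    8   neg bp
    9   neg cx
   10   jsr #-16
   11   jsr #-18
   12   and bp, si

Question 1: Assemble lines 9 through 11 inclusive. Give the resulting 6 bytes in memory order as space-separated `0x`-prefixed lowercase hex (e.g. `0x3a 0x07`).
9. neg fields op=0x6:5|rd=2:3|pad=0:8 → word 3200h → 32 00
10. jsr fields op=0x10:5|imm=-16:11 → word 87f0h → 87 f0
11. jsr fields op=0x10:5|imm=-18:11 → word 87eeh → 87 ee

0x32 0x00 0x87 0xf0 0x87 0xee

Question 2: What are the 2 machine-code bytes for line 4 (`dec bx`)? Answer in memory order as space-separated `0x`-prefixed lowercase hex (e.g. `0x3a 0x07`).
0xe1 0x00

4. dec fields op=0x1c:5|rd=1:3|pad=0:8 → word e100h → e1 00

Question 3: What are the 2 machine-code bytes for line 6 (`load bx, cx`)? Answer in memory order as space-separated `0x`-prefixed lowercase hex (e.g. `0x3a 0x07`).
line 6 (load): pack op=0x1e:5|rd=1:3|rs=2:3|pad=0:5 = 0xf140; big→ f1 40

0xf1 0x40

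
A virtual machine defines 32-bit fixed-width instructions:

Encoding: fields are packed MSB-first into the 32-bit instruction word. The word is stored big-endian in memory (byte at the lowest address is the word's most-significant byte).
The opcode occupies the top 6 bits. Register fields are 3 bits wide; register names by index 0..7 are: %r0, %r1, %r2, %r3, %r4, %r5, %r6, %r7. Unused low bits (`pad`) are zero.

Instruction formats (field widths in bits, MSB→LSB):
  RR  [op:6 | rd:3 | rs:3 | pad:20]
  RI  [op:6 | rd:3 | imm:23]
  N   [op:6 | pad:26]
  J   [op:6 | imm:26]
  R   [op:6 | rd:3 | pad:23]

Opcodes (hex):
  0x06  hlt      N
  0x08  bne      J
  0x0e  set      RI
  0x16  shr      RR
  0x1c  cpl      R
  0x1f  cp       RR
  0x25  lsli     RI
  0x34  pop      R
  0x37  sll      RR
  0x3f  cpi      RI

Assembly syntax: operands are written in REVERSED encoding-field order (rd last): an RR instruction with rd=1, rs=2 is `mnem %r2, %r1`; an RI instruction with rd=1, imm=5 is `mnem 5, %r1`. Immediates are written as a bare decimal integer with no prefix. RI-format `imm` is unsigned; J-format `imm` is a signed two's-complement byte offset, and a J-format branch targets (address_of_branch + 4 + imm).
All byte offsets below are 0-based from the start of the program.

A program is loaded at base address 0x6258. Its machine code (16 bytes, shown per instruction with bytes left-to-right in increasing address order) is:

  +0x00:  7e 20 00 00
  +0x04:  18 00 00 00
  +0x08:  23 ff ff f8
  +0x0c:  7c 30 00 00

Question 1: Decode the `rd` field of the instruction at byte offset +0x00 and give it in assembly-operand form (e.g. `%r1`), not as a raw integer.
%r4

@+00  big-endian(7e 20 00 00) = 0x7e200000
  op=0x7e200000>>26=0x1f ⇒ cp (RR)
  rd: (w>>23)&0x7=0x4 → %r4
  rs: (w>>20)&0x7=0x2 → %r2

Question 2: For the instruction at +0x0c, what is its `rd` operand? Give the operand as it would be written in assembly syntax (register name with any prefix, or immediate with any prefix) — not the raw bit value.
%r0

[0c] 7c 30 00 00 → 0x7c300000
  opcode bits[31:26]=0x1f: cp/RR
  [25:23] rd=0 = %r0
  [22:20] rs=3 = %r3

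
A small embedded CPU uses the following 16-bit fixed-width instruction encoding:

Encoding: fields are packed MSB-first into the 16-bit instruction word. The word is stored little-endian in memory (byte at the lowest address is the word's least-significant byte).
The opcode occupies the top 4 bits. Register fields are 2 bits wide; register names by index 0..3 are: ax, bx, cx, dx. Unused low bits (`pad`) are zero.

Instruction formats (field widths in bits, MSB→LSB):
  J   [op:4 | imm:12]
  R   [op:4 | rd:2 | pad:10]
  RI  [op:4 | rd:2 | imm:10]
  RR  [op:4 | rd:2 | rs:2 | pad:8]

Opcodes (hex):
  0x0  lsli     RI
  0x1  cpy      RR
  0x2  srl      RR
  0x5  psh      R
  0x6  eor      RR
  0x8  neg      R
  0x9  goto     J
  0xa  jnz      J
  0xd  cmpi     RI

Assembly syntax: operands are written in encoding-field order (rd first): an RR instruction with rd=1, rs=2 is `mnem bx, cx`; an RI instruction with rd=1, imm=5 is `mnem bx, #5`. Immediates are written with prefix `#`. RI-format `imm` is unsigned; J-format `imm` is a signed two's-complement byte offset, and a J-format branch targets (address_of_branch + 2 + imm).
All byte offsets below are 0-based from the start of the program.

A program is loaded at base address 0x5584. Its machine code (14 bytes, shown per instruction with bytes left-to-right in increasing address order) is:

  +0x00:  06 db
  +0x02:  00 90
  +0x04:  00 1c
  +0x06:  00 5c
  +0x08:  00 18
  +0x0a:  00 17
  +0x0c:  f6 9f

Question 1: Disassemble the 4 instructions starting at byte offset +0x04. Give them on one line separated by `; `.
cpy dx, ax; psh dx; cpy cx, ax; cpy bx, dx

+0x04: 00 1c ⇒ word 0x1c00 (little)
  opcode bits[15:12]=0x1: cpy/RR
  rd: (w>>10)&0x3=0x3 → dx
  rs: (w>>8)&0x3=0x0 → ax
+0x06: 00 5c ⇒ word 0x5c00 (little)
  opcode bits[15:12]=0x5: psh/R
  rd: (w>>10)&0x3=0x3 → dx
+0x08: 00 18 ⇒ word 0x1800 (little)
  opcode bits[15:12]=0x1: cpy/RR
  rd: (w>>10)&0x3=0x2 → cx
  rs: (w>>8)&0x3=0x0 → ax
+0x0a: 00 17 ⇒ word 0x1700 (little)
  opcode bits[15:12]=0x1: cpy/RR
  rd: (w>>10)&0x3=0x1 → bx
  rs: (w>>8)&0x3=0x3 → dx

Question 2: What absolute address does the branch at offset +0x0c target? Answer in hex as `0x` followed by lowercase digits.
[0c] f6 9f → 0x9ff6
  op=0x9ff6>>12=0x9 ⇒ goto (J)
  imm: (w>>0)&0xfff=0xff6 (s12→-10) → #-10
  target = base 0x5584 + off 0x0c + 2 + imm -10 = 0x5588

0x5588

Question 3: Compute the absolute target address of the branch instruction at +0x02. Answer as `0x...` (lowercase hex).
+0x02: 00 90 ⇒ word 0x9000 (little)
  top 4b → 0x9 → goto [J]
  imm: (w>>0)&0xfff=0x0 → #0
  target = base 0x5584 + off 0x02 + 2 + imm 0 = 0x5588

0x5588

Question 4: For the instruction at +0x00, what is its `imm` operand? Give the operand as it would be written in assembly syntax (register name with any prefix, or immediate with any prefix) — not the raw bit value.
#774

off 0x00: read 06 db as little → 0xdb06
  top 4b → 0xd → cmpi [RI]
  rd@[11:10]=0x2 ⇒ cx
  imm@[9:0]=0x306 ⇒ #774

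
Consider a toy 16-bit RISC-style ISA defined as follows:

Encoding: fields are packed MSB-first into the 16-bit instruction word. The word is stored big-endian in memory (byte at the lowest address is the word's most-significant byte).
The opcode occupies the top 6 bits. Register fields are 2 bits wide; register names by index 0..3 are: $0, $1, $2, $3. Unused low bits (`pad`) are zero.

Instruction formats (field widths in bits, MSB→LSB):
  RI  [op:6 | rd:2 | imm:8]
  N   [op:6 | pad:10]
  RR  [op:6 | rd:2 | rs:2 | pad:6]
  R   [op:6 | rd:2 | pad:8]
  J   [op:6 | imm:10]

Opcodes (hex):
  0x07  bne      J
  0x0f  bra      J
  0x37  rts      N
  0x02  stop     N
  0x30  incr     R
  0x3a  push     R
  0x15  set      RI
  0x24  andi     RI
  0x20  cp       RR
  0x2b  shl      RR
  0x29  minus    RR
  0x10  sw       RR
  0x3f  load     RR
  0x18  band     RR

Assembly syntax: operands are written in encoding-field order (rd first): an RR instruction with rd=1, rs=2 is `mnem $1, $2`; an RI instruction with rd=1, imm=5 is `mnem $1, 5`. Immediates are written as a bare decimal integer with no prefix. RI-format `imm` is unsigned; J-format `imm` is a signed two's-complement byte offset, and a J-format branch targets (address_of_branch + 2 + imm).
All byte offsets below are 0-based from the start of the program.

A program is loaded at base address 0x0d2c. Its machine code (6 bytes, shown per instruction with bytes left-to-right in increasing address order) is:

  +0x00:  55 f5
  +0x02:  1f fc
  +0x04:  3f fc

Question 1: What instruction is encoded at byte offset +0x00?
set $1, 245

+0x00: 55 f5 ⇒ word 0x55f5 (big)
  op=0x55f5>>10=0x15 ⇒ set (RI)
  [9:8] rd=1 = $1
  [7:0] imm=245 = 245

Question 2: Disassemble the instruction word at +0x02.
@+02  big-endian(1f fc) = 0x1ffc
  op=0x1ffc>>10=0x7 ⇒ bne (J)
  imm@[9:0]=0x3fc (s10→-4) ⇒ -4

bne -4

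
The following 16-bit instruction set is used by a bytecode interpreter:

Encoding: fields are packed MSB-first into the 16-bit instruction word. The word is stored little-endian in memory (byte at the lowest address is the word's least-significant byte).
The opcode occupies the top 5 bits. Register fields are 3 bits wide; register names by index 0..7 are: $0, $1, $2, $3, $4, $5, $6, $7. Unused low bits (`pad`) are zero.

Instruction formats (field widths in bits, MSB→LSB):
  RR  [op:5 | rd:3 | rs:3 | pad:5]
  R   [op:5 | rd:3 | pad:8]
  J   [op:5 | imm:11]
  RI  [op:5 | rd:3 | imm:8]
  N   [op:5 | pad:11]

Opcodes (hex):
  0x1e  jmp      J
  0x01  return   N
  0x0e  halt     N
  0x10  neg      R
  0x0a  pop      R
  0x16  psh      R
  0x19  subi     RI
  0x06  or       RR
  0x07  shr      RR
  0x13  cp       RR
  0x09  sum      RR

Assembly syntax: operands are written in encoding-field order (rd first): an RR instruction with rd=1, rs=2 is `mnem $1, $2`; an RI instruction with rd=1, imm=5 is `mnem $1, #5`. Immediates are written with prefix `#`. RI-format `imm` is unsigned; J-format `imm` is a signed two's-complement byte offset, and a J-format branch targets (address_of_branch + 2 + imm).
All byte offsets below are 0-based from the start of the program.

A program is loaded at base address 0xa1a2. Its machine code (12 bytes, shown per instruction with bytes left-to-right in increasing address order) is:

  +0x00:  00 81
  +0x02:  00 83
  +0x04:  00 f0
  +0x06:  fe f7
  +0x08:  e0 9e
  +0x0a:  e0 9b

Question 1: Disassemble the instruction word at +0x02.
+0x02: 00 83 ⇒ word 0x8300 (little)
  opcode bits[15:11]=0x10: neg/R
  rd@[10:8]=0x3 ⇒ $3

neg $3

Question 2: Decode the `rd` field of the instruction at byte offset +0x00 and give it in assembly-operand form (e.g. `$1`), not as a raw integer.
[00] 00 81 → 0x8100
  opcode bits[15:11]=0x10: neg/R
  rd@[10:8]=0x1 ⇒ $1

$1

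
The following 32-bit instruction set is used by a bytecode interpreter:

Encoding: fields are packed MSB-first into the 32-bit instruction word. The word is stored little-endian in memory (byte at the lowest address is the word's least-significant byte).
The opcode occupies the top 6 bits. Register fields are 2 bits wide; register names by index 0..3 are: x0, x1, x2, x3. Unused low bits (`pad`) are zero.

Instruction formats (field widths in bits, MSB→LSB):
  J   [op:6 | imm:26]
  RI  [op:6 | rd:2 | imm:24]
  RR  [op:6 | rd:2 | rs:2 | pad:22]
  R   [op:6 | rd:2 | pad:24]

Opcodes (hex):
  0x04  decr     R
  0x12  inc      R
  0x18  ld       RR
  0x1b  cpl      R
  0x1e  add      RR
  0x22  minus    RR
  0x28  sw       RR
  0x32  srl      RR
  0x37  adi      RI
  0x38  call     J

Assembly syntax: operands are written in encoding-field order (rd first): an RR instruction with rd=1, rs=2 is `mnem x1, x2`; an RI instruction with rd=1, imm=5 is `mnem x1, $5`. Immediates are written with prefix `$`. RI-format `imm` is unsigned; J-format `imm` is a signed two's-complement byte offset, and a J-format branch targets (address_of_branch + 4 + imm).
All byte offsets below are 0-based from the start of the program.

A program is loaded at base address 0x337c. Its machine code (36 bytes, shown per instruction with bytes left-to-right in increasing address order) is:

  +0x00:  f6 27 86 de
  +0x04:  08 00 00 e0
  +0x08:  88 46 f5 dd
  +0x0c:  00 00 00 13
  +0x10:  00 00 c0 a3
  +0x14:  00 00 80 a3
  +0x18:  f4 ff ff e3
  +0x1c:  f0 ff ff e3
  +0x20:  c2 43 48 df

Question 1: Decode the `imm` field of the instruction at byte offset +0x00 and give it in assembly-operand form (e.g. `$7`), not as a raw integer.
$8792054

@+00  little-endian(f6 27 86 de) = 0xde8627f6
  opcode bits[31:26]=0x37: adi/RI
  rd: (w>>24)&0x3=0x2 → x2
  imm: (w>>0)&0xffffff=0x8627f6 → $8792054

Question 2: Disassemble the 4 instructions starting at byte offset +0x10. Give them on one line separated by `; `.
sw x3, x3; sw x3, x2; call $-12; call $-16

[10] 00 00 c0 a3 → 0xa3c00000
  opcode bits[31:26]=0x28: sw/RR
  rd: (w>>24)&0x3=0x3 → x3
  rs: (w>>22)&0x3=0x3 → x3
[14] 00 00 80 a3 → 0xa3800000
  opcode bits[31:26]=0x28: sw/RR
  rd: (w>>24)&0x3=0x3 → x3
  rs: (w>>22)&0x3=0x2 → x2
[18] f4 ff ff e3 → 0xe3fffff4
  opcode bits[31:26]=0x38: call/J
  imm: (w>>0)&0x3ffffff=0x3fffff4 (s26→-12) → $-12
[1c] f0 ff ff e3 → 0xe3fffff0
  opcode bits[31:26]=0x38: call/J
  imm: (w>>0)&0x3ffffff=0x3fffff0 (s26→-16) → $-16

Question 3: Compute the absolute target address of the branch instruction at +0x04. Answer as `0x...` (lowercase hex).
@+04  little-endian(08 00 00 e0) = 0xe0000008
  op=0xe0000008>>26=0x38 ⇒ call (J)
  [25:0] imm=8 = $8
  target = base 0x337c + off 0x04 + 4 + imm 8 = 0x338c

0x338c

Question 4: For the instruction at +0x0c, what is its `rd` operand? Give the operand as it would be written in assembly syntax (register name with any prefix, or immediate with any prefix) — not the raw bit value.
[0c] 00 00 00 13 → 0x13000000
  top 6b → 0x4 → decr [R]
  rd: (w>>24)&0x3=0x3 → x3

x3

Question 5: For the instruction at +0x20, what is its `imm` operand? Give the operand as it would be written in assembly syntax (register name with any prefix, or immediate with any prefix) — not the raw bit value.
$4735938

off 0x20: read c2 43 48 df as little → 0xdf4843c2
  op=0xdf4843c2>>26=0x37 ⇒ adi (RI)
  rd@[25:24]=0x3 ⇒ x3
  imm@[23:0]=0x4843c2 ⇒ $4735938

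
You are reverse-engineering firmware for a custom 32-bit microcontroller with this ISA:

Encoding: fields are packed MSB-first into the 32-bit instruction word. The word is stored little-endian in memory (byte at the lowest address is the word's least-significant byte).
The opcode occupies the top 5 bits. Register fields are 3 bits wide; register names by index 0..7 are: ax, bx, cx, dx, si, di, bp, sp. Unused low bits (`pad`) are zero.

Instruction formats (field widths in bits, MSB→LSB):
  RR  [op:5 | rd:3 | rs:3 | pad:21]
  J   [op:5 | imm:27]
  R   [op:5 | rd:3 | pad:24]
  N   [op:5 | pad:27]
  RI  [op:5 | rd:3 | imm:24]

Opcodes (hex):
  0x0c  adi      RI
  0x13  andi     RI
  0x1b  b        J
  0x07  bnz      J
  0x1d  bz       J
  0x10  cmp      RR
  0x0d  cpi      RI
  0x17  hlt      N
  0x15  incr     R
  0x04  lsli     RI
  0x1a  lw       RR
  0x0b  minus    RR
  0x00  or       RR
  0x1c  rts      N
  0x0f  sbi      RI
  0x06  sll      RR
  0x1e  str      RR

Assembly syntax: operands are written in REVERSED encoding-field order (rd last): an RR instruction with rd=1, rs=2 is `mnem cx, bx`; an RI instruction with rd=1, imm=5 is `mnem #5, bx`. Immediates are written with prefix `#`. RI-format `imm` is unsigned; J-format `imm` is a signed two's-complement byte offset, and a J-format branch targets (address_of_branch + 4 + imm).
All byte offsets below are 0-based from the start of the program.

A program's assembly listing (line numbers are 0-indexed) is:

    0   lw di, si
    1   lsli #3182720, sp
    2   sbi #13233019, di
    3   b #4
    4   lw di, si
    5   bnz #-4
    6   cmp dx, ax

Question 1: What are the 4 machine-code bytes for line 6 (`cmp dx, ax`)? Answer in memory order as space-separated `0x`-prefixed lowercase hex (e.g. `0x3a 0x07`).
L6: cmp op=0x10:5|rd=0:3|rs=3:3|pad=0:21 ⇒ 0x80600000 ⇒ little 00 00 60 80

0x00 0x00 0x60 0x80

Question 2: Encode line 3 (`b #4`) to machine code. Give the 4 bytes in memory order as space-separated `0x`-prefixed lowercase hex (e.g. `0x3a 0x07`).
line 3 (b): pack op=0x1b:5|imm=4:27 = 0xd8000004; little→ 04 00 00 d8

0x04 0x00 0x00 0xd8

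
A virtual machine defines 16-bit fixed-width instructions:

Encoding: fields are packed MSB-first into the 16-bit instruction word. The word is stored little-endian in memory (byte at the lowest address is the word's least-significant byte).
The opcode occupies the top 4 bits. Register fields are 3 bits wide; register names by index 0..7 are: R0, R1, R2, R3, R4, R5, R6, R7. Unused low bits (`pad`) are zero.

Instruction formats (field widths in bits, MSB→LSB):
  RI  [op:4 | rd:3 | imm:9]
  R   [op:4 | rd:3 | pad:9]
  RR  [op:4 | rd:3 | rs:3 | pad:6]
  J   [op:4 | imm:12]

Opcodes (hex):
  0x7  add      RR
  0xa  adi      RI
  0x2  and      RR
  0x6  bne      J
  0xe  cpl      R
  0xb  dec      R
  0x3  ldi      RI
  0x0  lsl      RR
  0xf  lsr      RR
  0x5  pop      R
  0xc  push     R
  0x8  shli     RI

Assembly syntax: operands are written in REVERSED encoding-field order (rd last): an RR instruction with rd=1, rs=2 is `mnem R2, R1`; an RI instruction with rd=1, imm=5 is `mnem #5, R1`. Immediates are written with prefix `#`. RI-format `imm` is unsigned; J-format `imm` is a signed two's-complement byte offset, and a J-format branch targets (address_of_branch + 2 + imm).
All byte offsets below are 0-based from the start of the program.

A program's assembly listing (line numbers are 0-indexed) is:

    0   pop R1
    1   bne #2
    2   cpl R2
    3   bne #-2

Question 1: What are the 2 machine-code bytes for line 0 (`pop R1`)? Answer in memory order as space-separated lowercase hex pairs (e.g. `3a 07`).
L0: pop op=0x5:4|rd=1:3|pad=0:9 ⇒ 0x5200 ⇒ little 00 52

00 52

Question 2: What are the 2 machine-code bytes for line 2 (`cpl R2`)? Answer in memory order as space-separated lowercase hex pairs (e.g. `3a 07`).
00 e4

2. cpl fields op=0xe:4|rd=2:3|pad=0:9 → word e400h → 00 e4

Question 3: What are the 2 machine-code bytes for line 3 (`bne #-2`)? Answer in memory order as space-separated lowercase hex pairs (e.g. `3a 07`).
line 3 (bne): pack op=0x6:4|imm=-2:12 = 0x6ffe; little→ fe 6f

fe 6f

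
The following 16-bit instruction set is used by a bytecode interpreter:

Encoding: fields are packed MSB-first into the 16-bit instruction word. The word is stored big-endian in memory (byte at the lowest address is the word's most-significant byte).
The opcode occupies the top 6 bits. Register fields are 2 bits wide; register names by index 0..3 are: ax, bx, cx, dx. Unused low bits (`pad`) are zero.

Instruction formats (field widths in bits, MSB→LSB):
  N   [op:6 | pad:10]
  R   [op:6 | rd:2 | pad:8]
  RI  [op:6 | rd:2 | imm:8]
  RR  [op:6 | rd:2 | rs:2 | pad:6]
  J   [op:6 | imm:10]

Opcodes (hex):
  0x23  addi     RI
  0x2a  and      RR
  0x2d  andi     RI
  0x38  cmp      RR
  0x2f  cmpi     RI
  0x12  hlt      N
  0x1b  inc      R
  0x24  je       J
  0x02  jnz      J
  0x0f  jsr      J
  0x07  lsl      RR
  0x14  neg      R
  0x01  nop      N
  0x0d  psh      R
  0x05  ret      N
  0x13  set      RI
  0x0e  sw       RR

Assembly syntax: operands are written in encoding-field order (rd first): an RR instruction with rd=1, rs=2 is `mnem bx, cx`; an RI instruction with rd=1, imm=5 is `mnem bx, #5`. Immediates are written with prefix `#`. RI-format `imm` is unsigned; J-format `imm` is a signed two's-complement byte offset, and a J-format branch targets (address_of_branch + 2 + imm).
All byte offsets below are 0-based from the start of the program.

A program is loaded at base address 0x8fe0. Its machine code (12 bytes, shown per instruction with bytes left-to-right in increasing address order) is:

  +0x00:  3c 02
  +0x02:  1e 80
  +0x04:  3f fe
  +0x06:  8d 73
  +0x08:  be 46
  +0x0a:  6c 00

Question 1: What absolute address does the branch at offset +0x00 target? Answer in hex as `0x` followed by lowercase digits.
+0x00: 3c 02 ⇒ word 0x3c02 (big)
  op=0x3c02>>10=0xf ⇒ jsr (J)
  [9:0] imm=2 = #2
  target = base 0x8fe0 + off 0x00 + 2 + imm 2 = 0x8fe4

0x8fe4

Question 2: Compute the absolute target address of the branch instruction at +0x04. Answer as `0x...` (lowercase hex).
0x8fe4

+0x04: 3f fe ⇒ word 0x3ffe (big)
  op=0x3ffe>>10=0xf ⇒ jsr (J)
  [9:0] imm=1022 (s10→-2) = #-2
  target = base 0x8fe0 + off 0x04 + 2 + imm -2 = 0x8fe4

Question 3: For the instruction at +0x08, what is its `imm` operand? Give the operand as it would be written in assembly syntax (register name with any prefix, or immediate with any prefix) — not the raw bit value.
off 0x08: read be 46 as big → 0xbe46
  op=0xbe46>>10=0x2f ⇒ cmpi (RI)
  [9:8] rd=2 = cx
  [7:0] imm=70 = #70

#70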